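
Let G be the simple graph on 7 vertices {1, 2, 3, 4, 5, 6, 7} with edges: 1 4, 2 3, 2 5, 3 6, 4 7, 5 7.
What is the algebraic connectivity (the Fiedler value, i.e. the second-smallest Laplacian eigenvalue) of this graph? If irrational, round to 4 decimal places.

Each diagonal entry of L is the vertex degree and each off-diagonal entry is -1 where an edge is present, 0 otherwise; in the order [1, 2, 3, 4, 5, 6, 7] the diagonal is [1, 2, 2, 2, 2, 1, 2]. The smallest Laplacian eigenvalue is always 0. The next one, lambda_2 = 0.1981, measures how hard the graph is to disconnect: larger values mean better connectivity. The largest eigenvalue, 3.8019, is at most the vertex count 7. There is one zero in the spectrum, matching the 1 component.

0.1981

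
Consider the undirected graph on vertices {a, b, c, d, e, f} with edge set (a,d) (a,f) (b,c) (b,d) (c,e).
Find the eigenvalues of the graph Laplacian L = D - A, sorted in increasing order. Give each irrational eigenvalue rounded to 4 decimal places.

With the vertex order [a, b, c, d, e, f], the degrees are [2, 2, 2, 2, 1, 1], giving D = diag(2, 2, 2, 2, 1, 1) and L = D - A. Diagonalising L (or applying a numerical eigensolver to the 6x6 matrix) gives the spectrum above. The single zero eigenvalue shows the graph is connected.

[0, 0.2679, 1, 2, 3, 3.7321]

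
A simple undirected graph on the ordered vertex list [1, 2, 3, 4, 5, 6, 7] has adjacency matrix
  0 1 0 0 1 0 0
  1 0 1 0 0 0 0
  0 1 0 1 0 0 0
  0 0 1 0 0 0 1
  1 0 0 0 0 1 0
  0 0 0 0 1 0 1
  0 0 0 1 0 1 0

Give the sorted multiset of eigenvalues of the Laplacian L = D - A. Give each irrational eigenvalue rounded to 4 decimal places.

[0, 0.7530, 0.7530, 2.4450, 2.4450, 3.8019, 3.8019]

Reading degrees in the order [1, 2, 3, 4, 5, 6, 7] gives [2, 2, 2, 2, 2, 2, 2]; set D = diag(2, 2, 2, 2, 2, 2, 2) and form L = D - A. L is symmetric positive semidefinite, so every eigenvalue is real and nonnegative. The single zero eigenvalue shows the graph is connected. The largest eigenvalue, 3.8019, is at most the vertex count 7.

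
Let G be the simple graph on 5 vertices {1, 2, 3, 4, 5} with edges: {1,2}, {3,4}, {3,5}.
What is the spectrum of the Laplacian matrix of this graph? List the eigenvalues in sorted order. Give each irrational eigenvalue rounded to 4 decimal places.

Reading degrees in the order [1, 2, 3, 4, 5] gives [1, 1, 2, 1, 1]; set D = diag(1, 1, 2, 1, 1) and form L = D - A. The multiplicity of 0 as a Laplacian eigenvalue equals the number of connected components. The 2 zero eigenvalues correspond to the 2 connected components. There are 2 zeros in the spectrum, matching the 2 components.

[0, 0, 1, 2, 3]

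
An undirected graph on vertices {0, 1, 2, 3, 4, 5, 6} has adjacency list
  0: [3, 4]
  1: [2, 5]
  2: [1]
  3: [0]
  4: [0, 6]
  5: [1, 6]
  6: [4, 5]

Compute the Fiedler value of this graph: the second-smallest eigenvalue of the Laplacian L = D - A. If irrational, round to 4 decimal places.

Each diagonal entry of L is the vertex degree and each off-diagonal entry is -1 where an edge is present, 0 otherwise; in the order [0, 1, 2, 3, 4, 5, 6] the diagonal is [2, 2, 1, 1, 2, 2, 2]. Computing the eigenvalues of L and sorting gives [0, 0.1981, 0.7530, 1.5550, 2.4450, 3.2470, 3.8019]. The Fiedler value lambda_2 = 0.1981 is strictly positive, so the graph is connected. By the matrix-tree theorem the graph has (1/7) * product of the nonzero eigenvalues = 1 spanning tree. The eigenvalues sum to 12, which equals trace(L) = 2|E|.

0.1981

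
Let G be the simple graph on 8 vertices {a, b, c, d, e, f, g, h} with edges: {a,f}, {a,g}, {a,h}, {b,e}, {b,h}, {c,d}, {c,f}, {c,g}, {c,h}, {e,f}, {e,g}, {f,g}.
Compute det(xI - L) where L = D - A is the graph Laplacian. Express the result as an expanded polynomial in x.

Each diagonal entry of L is the vertex degree and each off-diagonal entry is -1 where an edge is present, 0 otherwise; in the order [a, b, c, d, e, f, g, h] the diagonal is [3, 2, 4, 1, 3, 4, 4, 3]. Computing det(xI - L) by cofactor expansion (or equivalently via sum-over-permutations) gives x^8 - 24x^7 + 236x^6 - 1224x^5 + 3584x^4 - 5858x^3 + 4877x^2 - 1560x. The coefficient of x^7 equals -trace(L) = -24, matching the sum of degrees. There is one zero in the spectrum, matching the 1 component.

x^8 - 24x^7 + 236x^6 - 1224x^5 + 3584x^4 - 5858x^3 + 4877x^2 - 1560x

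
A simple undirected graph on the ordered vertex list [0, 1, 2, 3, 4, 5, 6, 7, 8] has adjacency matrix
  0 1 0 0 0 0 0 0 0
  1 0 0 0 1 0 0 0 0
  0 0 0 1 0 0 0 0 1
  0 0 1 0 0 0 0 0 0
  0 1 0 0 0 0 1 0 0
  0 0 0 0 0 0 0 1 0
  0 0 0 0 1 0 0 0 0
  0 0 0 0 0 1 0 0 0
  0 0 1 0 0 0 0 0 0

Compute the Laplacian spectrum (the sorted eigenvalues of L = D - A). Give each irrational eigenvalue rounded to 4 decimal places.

Each diagonal entry of L is the vertex degree and each off-diagonal entry is -1 where an edge is present, 0 otherwise; in the order [0, 1, 2, 3, 4, 5, 6, 7, 8] the diagonal is [1, 2, 2, 1, 2, 1, 1, 1, 1]. L is symmetric positive semidefinite, so every eigenvalue is real and nonnegative. The 3 zero eigenvalues correspond to the 3 connected components. There are 3 zeros in the spectrum, matching the 3 components. The largest eigenvalue, 3.4142, is at most the vertex count 9.

[0, 0, 0, 0.5858, 1, 2, 2, 3, 3.4142]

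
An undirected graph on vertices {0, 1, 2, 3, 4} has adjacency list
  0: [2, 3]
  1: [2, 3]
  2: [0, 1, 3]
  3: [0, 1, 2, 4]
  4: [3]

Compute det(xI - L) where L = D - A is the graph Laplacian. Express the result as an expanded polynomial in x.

x^5 - 12x^4 + 49x^3 - 78x^2 + 40x

Each diagonal entry of L is the vertex degree and each off-diagonal entry is -1 where an edge is present, 0 otherwise; in the order [0, 1, 2, 3, 4] the diagonal is [2, 2, 3, 4, 1]. L has integer entries, so p(x) = det(xI - L) has integer coefficients. Expanding the determinant yields x^5 - 12x^4 + 49x^3 - 78x^2 + 40x. The constant term is 0 because L is singular (the all-ones vector lies in its kernel). The eigenvalues sum to 12, which equals trace(L) = 2|E|.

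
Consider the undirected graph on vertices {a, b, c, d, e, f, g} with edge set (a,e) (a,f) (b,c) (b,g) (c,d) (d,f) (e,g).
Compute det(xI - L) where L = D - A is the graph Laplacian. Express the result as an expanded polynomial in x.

Reading degrees in the order [a, b, c, d, e, f, g] gives [2, 2, 2, 2, 2, 2, 2]; set D = diag(2, 2, 2, 2, 2, 2, 2) and form L = D - A. L has integer entries, so p(x) = det(xI - L) has integer coefficients. Expanding the determinant yields x^7 - 14x^6 + 77x^5 - 210x^4 + 294x^3 - 196x^2 + 49x. The constant term is 0 because L is singular (the all-ones vector lies in its kernel). The eigenvalues sum to 14, which equals trace(L) = 2|E|. By the matrix-tree theorem the graph has (1/7) * product of the nonzero eigenvalues = 7 spanning trees.

x^7 - 14x^6 + 77x^5 - 210x^4 + 294x^3 - 196x^2 + 49x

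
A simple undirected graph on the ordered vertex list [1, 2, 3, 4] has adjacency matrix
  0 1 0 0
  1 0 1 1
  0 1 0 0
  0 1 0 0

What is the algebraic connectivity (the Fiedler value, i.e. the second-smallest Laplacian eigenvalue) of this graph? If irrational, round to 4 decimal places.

1

Reading degrees in the order [1, 2, 3, 4] gives [1, 3, 1, 1]; set D = diag(1, 3, 1, 1) and form L = D - A. The sorted Laplacian eigenvalues are [0, 1, 1, 4]; the algebraic connectivity is the second entry, 1. The largest eigenvalue, 4, is at most the vertex count 4.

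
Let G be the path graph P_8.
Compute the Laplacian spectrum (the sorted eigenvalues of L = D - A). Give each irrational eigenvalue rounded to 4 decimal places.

The graph has 8 vertices and degree multiset [2, 2, 2, 2, 2, 2, 1, 1]; D is the diagonal matrix of degrees and L = D - A. L is symmetric positive semidefinite, so every eigenvalue is real and nonnegative.

[0, 0.1522, 0.5858, 1.2346, 2, 2.7654, 3.4142, 3.8478]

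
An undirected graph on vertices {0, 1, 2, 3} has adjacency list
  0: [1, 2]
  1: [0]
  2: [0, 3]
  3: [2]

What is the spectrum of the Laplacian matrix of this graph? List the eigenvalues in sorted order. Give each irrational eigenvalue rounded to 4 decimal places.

Each diagonal entry of L is the vertex degree and each off-diagonal entry is -1 where an edge is present, 0 otherwise; in the order [0, 1, 2, 3] the diagonal is [2, 1, 2, 1]. The multiplicity of 0 as a Laplacian eigenvalue equals the number of connected components. The single zero eigenvalue shows the graph is connected. There is one zero in the spectrum, matching the 1 component.

[0, 0.5858, 2, 3.4142]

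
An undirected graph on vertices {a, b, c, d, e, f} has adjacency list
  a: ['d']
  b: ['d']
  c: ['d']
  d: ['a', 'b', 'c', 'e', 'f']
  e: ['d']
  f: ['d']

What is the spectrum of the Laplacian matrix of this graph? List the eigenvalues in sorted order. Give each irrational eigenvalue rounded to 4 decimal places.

Reading degrees in the order [a, b, c, d, e, f] gives [1, 1, 1, 5, 1, 1]; set D = diag(1, 1, 1, 5, 1, 1) and form L = D - A. Since every row of L sums to 0, the all-ones vector is in the kernel and 0 is an eigenvalue. The single zero eigenvalue shows the graph is connected. There is one zero in the spectrum, matching the 1 component. The largest eigenvalue, 6, is at most the vertex count 6.

[0, 1, 1, 1, 1, 6]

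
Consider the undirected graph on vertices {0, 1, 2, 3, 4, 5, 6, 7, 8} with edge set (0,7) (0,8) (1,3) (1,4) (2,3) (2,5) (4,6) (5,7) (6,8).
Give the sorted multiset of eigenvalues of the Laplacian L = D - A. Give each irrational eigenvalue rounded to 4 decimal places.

Reading degrees in the order [0, 1, 2, 3, 4, 5, 6, 7, 8] gives [2, 2, 2, 2, 2, 2, 2, 2, 2]; set D = diag(2, 2, 2, 2, 2, 2, 2, 2, 2) and form L = D - A. The multiplicity of 0 as a Laplacian eigenvalue equals the number of connected components. By the matrix-tree theorem the graph has (1/9) * product of the nonzero eigenvalues = 9 spanning trees.

[0, 0.4679, 0.4679, 1.6527, 1.6527, 3, 3, 3.8794, 3.8794]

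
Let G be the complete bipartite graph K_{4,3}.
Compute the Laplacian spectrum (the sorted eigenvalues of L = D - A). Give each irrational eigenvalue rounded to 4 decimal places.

The graph has 7 vertices and degree multiset [4, 4, 4, 3, 3, 3, 3]; D is the diagonal matrix of degrees and L = D - A. Since every row of L sums to 0, the all-ones vector is in the kernel and 0 is an eigenvalue.

[0, 3, 3, 3, 4, 4, 7]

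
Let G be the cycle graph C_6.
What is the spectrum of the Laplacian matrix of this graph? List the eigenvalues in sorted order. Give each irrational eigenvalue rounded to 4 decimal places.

The graph has 6 vertices and degree multiset [2, 2, 2, 2, 2, 2]; D is the diagonal matrix of degrees and L = D - A. Since every row of L sums to 0, the all-ones vector is in the kernel and 0 is an eigenvalue. The single zero eigenvalue shows the graph is connected. By the matrix-tree theorem the graph has (1/6) * product of the nonzero eigenvalues = 6 spanning trees. There is one zero in the spectrum, matching the 1 component.

[0, 1, 1, 3, 3, 4]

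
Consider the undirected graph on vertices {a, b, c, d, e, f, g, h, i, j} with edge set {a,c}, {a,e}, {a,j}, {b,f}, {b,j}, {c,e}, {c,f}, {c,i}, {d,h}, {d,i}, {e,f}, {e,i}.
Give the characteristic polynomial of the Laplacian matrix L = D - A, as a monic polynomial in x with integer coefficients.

x^10 - 24x^9 + 240x^8 - 1296x^7 + 4091x^6 - 7618x^5 + 7986x^4 - 4124x^3 + 720x^2

With the vertex order [a, b, c, d, e, f, g, h, i, j], the degrees are [3, 2, 4, 2, 4, 3, 0, 1, 3, 2], giving D = diag(3, 2, 4, 2, 4, 3, 0, 1, 3, 2) and L = D - A. Computing det(xI - L) by cofactor expansion (or equivalently via sum-over-permutations) gives x^10 - 24x^9 + 240x^8 - 1296x^7 + 4091x^6 - 7618x^5 + 7986x^4 - 4124x^3 + 720x^2. The constant term is 0 because L is singular (the all-ones vector lies in its kernel). The largest eigenvalue, 5.5754, is at most the vertex count 10.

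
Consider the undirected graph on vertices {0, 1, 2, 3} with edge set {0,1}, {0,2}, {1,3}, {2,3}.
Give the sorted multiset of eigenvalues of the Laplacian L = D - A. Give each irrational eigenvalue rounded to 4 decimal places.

With the vertex order [0, 1, 2, 3], the degrees are [2, 2, 2, 2], giving D = diag(2, 2, 2, 2) and L = D - A. Since every row of L sums to 0, the all-ones vector is in the kernel and 0 is an eigenvalue. The single zero eigenvalue shows the graph is connected. The largest eigenvalue, 4, is at most the vertex count 4.

[0, 2, 2, 4]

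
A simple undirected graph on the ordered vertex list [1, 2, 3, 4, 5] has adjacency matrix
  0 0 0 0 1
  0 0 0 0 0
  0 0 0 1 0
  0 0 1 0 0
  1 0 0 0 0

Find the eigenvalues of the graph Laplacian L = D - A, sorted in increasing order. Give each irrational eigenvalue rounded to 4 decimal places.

Each diagonal entry of L is the vertex degree and each off-diagonal entry is -1 where an edge is present, 0 otherwise; in the order [1, 2, 3, 4, 5] the diagonal is [1, 0, 1, 1, 1]. L is symmetric positive semidefinite, so every eigenvalue is real and nonnegative. The 3 zero eigenvalues correspond to the 3 connected components. The eigenvalues sum to 4, which equals trace(L) = 2|E|. There are 3 zeros in the spectrum, matching the 3 components.

[0, 0, 0, 2, 2]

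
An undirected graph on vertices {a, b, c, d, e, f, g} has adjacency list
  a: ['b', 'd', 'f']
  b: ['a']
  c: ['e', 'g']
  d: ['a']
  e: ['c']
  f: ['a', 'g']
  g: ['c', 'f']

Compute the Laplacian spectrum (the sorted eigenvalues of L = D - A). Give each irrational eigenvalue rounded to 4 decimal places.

[0, 0.2254, 1, 1, 2.1859, 3.3604, 4.2283]

With the vertex order [a, b, c, d, e, f, g], the degrees are [3, 1, 2, 1, 1, 2, 2], giving D = diag(3, 1, 2, 1, 1, 2, 2) and L = D - A. Diagonalising L (or applying a numerical eigensolver to the 7x7 matrix) gives the spectrum above.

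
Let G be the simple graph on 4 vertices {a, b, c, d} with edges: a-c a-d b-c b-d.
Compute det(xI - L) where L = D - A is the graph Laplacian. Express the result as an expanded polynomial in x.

x^4 - 8x^3 + 20x^2 - 16x

Each diagonal entry of L is the vertex degree and each off-diagonal entry is -1 where an edge is present, 0 otherwise; in the order [a, b, c, d] the diagonal is [2, 2, 2, 2]. The eigenvalues of L are [0, 2, 2, 4]; the characteristic polynomial is the product of (x - lambda_i), which multiplies out to x^4 - 8x^3 + 20x^2 - 16x. Since p(0) = det(-L) = 0, x divides p(x). The eigenvalues sum to 8, which equals trace(L) = 2|E|. By the matrix-tree theorem the graph has (1/4) * product of the nonzero eigenvalues = 4 spanning trees.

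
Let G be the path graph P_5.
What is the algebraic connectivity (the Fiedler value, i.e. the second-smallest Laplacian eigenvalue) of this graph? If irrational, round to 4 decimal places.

0.3820

The graph has 5 vertices and degree multiset [2, 2, 2, 1, 1]; D is the diagonal matrix of degrees and L = D - A. The sorted Laplacian eigenvalues are [0, 0.3820, 1.3820, 2.6180, 3.6180]; the algebraic connectivity is the second entry, 0.3820. The eigenvalues sum to 8, which equals trace(L) = 2|E|.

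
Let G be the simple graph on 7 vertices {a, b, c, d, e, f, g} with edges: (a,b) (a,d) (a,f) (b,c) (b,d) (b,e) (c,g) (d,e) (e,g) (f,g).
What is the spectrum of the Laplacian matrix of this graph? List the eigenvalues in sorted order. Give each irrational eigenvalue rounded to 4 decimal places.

[0, 1.5858, 1.5858, 2.5858, 4.4142, 4.4142, 5.4142]

Reading degrees in the order [a, b, c, d, e, f, g] gives [3, 4, 2, 3, 3, 2, 3]; set D = diag(3, 4, 2, 3, 3, 2, 3) and form L = D - A. L is symmetric positive semidefinite, so every eigenvalue is real and nonnegative. The single zero eigenvalue shows the graph is connected. The largest eigenvalue, 5.4142, is at most the vertex count 7. There is one zero in the spectrum, matching the 1 component.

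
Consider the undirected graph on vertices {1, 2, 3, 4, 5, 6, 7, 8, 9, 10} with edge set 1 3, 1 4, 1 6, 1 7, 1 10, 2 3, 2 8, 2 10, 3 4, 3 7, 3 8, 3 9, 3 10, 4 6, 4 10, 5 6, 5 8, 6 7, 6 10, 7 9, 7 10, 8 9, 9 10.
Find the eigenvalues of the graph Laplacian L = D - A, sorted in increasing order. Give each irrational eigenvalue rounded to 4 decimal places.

[0, 1.7029, 2.2530, 3.3256, 4.4902, 5.3847, 6, 6.5155, 8, 8.3280]

With the vertex order [1, 2, 3, 4, 5, 6, 7, 8, 9, 10], the degrees are [5, 3, 7, 4, 2, 5, 5, 4, 4, 7], giving D = diag(5, 3, 7, 4, 2, 5, 5, 4, 4, 7) and L = D - A. Since every row of L sums to 0, the all-ones vector is in the kernel and 0 is an eigenvalue. The single zero eigenvalue shows the graph is connected. The eigenvalues sum to 46, which equals trace(L) = 2|E|.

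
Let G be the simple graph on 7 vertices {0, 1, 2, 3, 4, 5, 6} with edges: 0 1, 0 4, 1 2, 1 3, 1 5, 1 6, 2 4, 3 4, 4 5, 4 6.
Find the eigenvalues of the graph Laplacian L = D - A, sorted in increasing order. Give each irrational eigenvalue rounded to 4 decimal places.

Each diagonal entry of L is the vertex degree and each off-diagonal entry is -1 where an edge is present, 0 otherwise; in the order [0, 1, 2, 3, 4, 5, 6] the diagonal is [2, 5, 2, 2, 5, 2, 2]. L is symmetric positive semidefinite, so every eigenvalue is real and nonnegative. The single zero eigenvalue shows the graph is connected. By the matrix-tree theorem the graph has (1/7) * product of the nonzero eigenvalues = 80 spanning trees. The largest eigenvalue, 7, is at most the vertex count 7.

[0, 2, 2, 2, 2, 5, 7]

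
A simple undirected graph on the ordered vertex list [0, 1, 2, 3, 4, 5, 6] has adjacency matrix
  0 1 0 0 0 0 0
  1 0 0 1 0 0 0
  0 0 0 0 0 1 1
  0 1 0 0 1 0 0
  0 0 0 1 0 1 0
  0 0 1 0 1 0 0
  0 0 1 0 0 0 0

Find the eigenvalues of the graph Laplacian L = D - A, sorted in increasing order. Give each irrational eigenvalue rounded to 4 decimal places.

With the vertex order [0, 1, 2, 3, 4, 5, 6], the degrees are [1, 2, 2, 2, 2, 2, 1], giving D = diag(1, 2, 2, 2, 2, 2, 1) and L = D - A. The multiplicity of 0 as a Laplacian eigenvalue equals the number of connected components. The single zero eigenvalue shows the graph is connected. By the matrix-tree theorem the graph has (1/7) * product of the nonzero eigenvalues = 1 spanning tree.

[0, 0.1981, 0.7530, 1.5550, 2.4450, 3.2470, 3.8019]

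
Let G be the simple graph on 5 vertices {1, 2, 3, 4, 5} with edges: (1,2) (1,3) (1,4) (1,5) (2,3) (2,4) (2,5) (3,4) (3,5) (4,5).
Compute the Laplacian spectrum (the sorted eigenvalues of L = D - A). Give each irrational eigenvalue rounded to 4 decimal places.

With the vertex order [1, 2, 3, 4, 5], the degrees are [4, 4, 4, 4, 4], giving D = diag(4, 4, 4, 4, 4) and L = D - A. Diagonalising L (or applying a numerical eigensolver to the 5x5 matrix) gives the spectrum above. By the matrix-tree theorem the graph has (1/5) * product of the nonzero eigenvalues = 125 spanning trees.

[0, 5, 5, 5, 5]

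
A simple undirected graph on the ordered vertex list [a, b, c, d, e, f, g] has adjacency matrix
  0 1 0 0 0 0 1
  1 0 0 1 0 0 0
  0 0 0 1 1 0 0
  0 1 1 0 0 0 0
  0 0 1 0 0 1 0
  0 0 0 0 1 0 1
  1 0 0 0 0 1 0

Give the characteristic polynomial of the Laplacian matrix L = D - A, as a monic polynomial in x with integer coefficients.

x^7 - 14x^6 + 77x^5 - 210x^4 + 294x^3 - 196x^2 + 49x

Reading degrees in the order [a, b, c, d, e, f, g] gives [2, 2, 2, 2, 2, 2, 2]; set D = diag(2, 2, 2, 2, 2, 2, 2) and form L = D - A. Computing det(xI - L) by cofactor expansion (or equivalently via sum-over-permutations) gives x^7 - 14x^6 + 77x^5 - 210x^4 + 294x^3 - 196x^2 + 49x. The constant term is 0 because L is singular (the all-ones vector lies in its kernel). There is one zero in the spectrum, matching the 1 component. The largest eigenvalue, 3.8019, is at most the vertex count 7.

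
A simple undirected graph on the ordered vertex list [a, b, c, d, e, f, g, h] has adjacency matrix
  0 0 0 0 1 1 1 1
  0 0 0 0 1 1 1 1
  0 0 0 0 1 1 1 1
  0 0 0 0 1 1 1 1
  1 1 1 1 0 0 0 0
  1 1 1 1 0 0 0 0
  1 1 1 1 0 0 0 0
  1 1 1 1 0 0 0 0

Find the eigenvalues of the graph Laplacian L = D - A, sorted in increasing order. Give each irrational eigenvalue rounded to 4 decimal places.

[0, 4, 4, 4, 4, 4, 4, 8]

Reading degrees in the order [a, b, c, d, e, f, g, h] gives [4, 4, 4, 4, 4, 4, 4, 4]; set D = diag(4, 4, 4, 4, 4, 4, 4, 4) and form L = D - A. Since every row of L sums to 0, the all-ones vector is in the kernel and 0 is an eigenvalue. The single zero eigenvalue shows the graph is connected. The eigenvalues sum to 32, which equals trace(L) = 2|E|. There is one zero in the spectrum, matching the 1 component.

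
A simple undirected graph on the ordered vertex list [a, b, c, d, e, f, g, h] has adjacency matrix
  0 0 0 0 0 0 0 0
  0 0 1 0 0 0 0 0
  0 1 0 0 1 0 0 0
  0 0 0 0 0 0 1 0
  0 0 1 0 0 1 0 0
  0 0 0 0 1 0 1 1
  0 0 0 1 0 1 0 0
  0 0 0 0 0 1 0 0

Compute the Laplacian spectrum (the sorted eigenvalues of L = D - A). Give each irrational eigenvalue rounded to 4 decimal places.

[0, 0, 0.2603, 0.6262, 1.4055, 2.2742, 3.0996, 4.3342]

Each diagonal entry of L is the vertex degree and each off-diagonal entry is -1 where an edge is present, 0 otherwise; in the order [a, b, c, d, e, f, g, h] the diagonal is [0, 1, 2, 1, 2, 3, 2, 1]. The multiplicity of 0 as a Laplacian eigenvalue equals the number of connected components. The 2 zero eigenvalues correspond to the 2 connected components. The largest eigenvalue, 4.3342, is at most the vertex count 8.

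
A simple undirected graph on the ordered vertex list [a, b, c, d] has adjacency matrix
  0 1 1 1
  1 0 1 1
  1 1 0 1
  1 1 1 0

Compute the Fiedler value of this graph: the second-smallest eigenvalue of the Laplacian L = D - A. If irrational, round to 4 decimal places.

With the vertex order [a, b, c, d], the degrees are [3, 3, 3, 3], giving D = diag(3, 3, 3, 3) and L = D - A. The smallest Laplacian eigenvalue is always 0. The next one, lambda_2 = 4, measures how hard the graph is to disconnect: larger values mean better connectivity. The eigenvalues sum to 12, which equals trace(L) = 2|E|.

4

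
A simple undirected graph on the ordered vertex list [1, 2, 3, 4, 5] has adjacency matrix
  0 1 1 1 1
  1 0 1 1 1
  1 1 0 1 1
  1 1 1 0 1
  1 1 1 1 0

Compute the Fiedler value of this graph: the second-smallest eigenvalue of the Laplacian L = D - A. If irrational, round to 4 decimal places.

Reading degrees in the order [1, 2, 3, 4, 5] gives [4, 4, 4, 4, 4]; set D = diag(4, 4, 4, 4, 4) and form L = D - A. The sorted Laplacian eigenvalues are [0, 5, 5, 5, 5]; the algebraic connectivity is the second entry, 5.

5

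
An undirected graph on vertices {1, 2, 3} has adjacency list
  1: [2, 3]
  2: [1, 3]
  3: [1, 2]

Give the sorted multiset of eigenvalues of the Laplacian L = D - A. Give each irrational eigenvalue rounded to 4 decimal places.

Each diagonal entry of L is the vertex degree and each off-diagonal entry is -1 where an edge is present, 0 otherwise; in the order [1, 2, 3] the diagonal is [2, 2, 2]. L is symmetric positive semidefinite, so every eigenvalue is real and nonnegative. The single zero eigenvalue shows the graph is connected.

[0, 3, 3]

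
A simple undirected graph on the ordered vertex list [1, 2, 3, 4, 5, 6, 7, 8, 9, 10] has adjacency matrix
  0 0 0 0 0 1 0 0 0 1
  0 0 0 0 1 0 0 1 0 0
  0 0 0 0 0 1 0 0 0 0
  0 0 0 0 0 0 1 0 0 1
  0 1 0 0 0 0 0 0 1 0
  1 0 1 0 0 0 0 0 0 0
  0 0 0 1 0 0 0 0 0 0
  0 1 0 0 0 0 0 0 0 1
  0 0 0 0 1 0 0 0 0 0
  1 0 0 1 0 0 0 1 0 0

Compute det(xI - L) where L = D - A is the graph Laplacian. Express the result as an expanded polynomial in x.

Reading degrees in the order [1, 2, 3, 4, 5, 6, 7, 8, 9, 10] gives [2, 2, 1, 2, 2, 2, 1, 2, 1, 3]; set D = diag(2, 2, 1, 2, 2, 2, 1, 2, 1, 3) and form L = D - A. Computing det(xI - L) by cofactor expansion (or equivalently via sum-over-permutations) gives x^10 - 18x^9 + 135x^8 - 548x^7 + 1308x^6 - 1866x^5 + 1546x^4 - 688x^3 + 141x^2 - 10x. The coefficient of x^9 equals -trace(L) = -18, matching the sum of degrees. The largest eigenvalue, 4.4659, is at most the vertex count 10. By the matrix-tree theorem the graph has (1/10) * product of the nonzero eigenvalues = 1 spanning tree.

x^10 - 18x^9 + 135x^8 - 548x^7 + 1308x^6 - 1866x^5 + 1546x^4 - 688x^3 + 141x^2 - 10x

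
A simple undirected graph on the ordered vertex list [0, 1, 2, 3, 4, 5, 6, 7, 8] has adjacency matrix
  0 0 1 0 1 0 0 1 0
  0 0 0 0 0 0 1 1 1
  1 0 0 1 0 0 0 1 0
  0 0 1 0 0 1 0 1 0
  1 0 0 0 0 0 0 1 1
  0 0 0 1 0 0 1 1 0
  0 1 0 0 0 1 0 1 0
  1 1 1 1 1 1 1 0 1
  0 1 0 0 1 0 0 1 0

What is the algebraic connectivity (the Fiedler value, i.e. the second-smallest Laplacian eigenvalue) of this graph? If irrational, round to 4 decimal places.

Each diagonal entry of L is the vertex degree and each off-diagonal entry is -1 where an edge is present, 0 otherwise; in the order [0, 1, 2, 3, 4, 5, 6, 7, 8] the diagonal is [3, 3, 3, 3, 3, 3, 3, 8, 3]. Computing the eigenvalues of L and sorting gives [0, 1.5858, 1.5858, 3, 3, 4.4142, 4.4142, 5, 9]. The Fiedler value lambda_2 = 1.5858 is strictly positive, so the graph is connected. The eigenvalues sum to 32, which equals trace(L) = 2|E|. There is one zero in the spectrum, matching the 1 component.

1.5858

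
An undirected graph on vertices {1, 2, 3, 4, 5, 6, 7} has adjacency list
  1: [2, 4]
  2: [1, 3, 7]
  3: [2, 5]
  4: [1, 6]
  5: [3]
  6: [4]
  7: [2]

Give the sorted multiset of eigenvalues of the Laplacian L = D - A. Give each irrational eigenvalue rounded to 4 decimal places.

Reading degrees in the order [1, 2, 3, 4, 5, 6, 7] gives [2, 3, 2, 2, 1, 1, 1]; set D = diag(2, 3, 2, 2, 1, 1, 1) and form L = D - A. L is symmetric positive semidefinite, so every eigenvalue is real and nonnegative. The single zero eigenvalue shows the graph is connected.

[0, 0.2603, 0.6262, 1.4055, 2.2742, 3.0996, 4.3342]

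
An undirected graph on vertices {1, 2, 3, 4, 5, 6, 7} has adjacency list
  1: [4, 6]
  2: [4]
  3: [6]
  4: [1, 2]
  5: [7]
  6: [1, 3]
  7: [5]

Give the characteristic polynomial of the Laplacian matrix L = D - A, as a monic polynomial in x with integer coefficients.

With the vertex order [1, 2, 3, 4, 5, 6, 7], the degrees are [2, 1, 1, 2, 1, 2, 1], giving D = diag(2, 1, 1, 2, 1, 2, 1) and L = D - A. L has integer entries, so p(x) = det(xI - L) has integer coefficients. Expanding the determinant yields x^7 - 10x^6 + 37x^5 - 62x^4 + 45x^3 - 10x^2. The constant term is 0 because L is singular (the all-ones vector lies in its kernel). The eigenvalues sum to 10, which equals trace(L) = 2|E|. The largest eigenvalue, 3.6180, is at most the vertex count 7.

x^7 - 10x^6 + 37x^5 - 62x^4 + 45x^3 - 10x^2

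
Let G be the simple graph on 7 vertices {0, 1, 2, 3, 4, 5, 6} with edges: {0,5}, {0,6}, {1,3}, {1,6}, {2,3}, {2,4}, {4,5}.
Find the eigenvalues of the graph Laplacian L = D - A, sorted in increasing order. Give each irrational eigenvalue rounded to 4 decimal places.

[0, 0.7530, 0.7530, 2.4450, 2.4450, 3.8019, 3.8019]

Each diagonal entry of L is the vertex degree and each off-diagonal entry is -1 where an edge is present, 0 otherwise; in the order [0, 1, 2, 3, 4, 5, 6] the diagonal is [2, 2, 2, 2, 2, 2, 2]. Diagonalising L (or applying a numerical eigensolver to the 7x7 matrix) gives the spectrum above. The single zero eigenvalue shows the graph is connected. The eigenvalues sum to 14, which equals trace(L) = 2|E|. By the matrix-tree theorem the graph has (1/7) * product of the nonzero eigenvalues = 7 spanning trees.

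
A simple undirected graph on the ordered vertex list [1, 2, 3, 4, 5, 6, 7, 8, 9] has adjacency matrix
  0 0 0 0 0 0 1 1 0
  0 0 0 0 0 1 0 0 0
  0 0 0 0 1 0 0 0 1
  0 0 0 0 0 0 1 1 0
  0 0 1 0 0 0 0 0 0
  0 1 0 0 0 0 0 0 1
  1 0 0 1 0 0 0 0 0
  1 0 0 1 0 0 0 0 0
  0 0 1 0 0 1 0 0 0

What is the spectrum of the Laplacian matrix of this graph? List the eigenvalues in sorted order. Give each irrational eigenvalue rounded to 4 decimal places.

[0, 0, 0.3820, 1.3820, 2, 2, 2.6180, 3.6180, 4]

Reading degrees in the order [1, 2, 3, 4, 5, 6, 7, 8, 9] gives [2, 1, 2, 2, 1, 2, 2, 2, 2]; set D = diag(2, 1, 2, 2, 1, 2, 2, 2, 2) and form L = D - A. The multiplicity of 0 as a Laplacian eigenvalue equals the number of connected components. The 2 zero eigenvalues correspond to the 2 connected components. There are 2 zeros in the spectrum, matching the 2 components.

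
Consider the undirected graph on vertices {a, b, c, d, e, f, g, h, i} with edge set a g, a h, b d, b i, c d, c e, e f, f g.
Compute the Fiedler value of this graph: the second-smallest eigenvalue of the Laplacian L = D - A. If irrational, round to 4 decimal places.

Each diagonal entry of L is the vertex degree and each off-diagonal entry is -1 where an edge is present, 0 otherwise; in the order [a, b, c, d, e, f, g, h, i] the diagonal is [2, 2, 2, 2, 2, 2, 2, 1, 1]. The smallest Laplacian eigenvalue is always 0. The next one, lambda_2 = 0.1206, measures how hard the graph is to disconnect: larger values mean better connectivity. The largest eigenvalue, 3.8794, is at most the vertex count 9. By the matrix-tree theorem the graph has (1/9) * product of the nonzero eigenvalues = 1 spanning tree.

0.1206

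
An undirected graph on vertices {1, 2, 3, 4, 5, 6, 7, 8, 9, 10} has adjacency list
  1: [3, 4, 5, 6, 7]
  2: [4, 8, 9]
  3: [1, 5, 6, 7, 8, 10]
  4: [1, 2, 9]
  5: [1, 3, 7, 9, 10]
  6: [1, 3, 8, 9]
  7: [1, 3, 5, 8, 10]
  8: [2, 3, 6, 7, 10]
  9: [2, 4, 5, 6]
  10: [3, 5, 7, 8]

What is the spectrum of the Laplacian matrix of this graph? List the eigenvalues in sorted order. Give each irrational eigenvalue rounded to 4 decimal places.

[0, 1.5744, 3.1920, 3.4504, 4.1390, 4.8164, 5.8641, 6.6098, 7.1349, 7.2191]

With the vertex order [1, 2, 3, 4, 5, 6, 7, 8, 9, 10], the degrees are [5, 3, 6, 3, 5, 4, 5, 5, 4, 4], giving D = diag(5, 3, 6, 3, 5, 4, 5, 5, 4, 4) and L = D - A. Diagonalising L (or applying a numerical eigensolver to the 10x10 matrix) gives the spectrum above. The single zero eigenvalue shows the graph is connected. The eigenvalues sum to 44, which equals trace(L) = 2|E|.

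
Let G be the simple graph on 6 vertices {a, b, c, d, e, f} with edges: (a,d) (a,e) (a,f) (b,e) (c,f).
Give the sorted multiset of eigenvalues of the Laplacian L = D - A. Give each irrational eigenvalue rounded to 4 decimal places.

[0, 0.3820, 0.6972, 2, 2.6180, 4.3028]

Each diagonal entry of L is the vertex degree and each off-diagonal entry is -1 where an edge is present, 0 otherwise; in the order [a, b, c, d, e, f] the diagonal is [3, 1, 1, 1, 2, 2]. The multiplicity of 0 as a Laplacian eigenvalue equals the number of connected components. The single zero eigenvalue shows the graph is connected.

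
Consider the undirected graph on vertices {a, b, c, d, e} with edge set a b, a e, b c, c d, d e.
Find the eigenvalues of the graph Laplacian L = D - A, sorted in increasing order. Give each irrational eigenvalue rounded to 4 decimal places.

With the vertex order [a, b, c, d, e], the degrees are [2, 2, 2, 2, 2], giving D = diag(2, 2, 2, 2, 2) and L = D - A. Diagonalising L (or applying a numerical eigensolver to the 5x5 matrix) gives the spectrum above. The single zero eigenvalue shows the graph is connected.

[0, 1.3820, 1.3820, 3.6180, 3.6180]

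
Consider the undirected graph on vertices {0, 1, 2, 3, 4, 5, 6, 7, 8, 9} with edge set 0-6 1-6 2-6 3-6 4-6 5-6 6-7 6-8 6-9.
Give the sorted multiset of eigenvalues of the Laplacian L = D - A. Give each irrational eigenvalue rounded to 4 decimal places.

Reading degrees in the order [0, 1, 2, 3, 4, 5, 6, 7, 8, 9] gives [1, 1, 1, 1, 1, 1, 9, 1, 1, 1]; set D = diag(1, 1, 1, 1, 1, 1, 9, 1, 1, 1) and form L = D - A. The multiplicity of 0 as a Laplacian eigenvalue equals the number of connected components. The single zero eigenvalue shows the graph is connected. By the matrix-tree theorem the graph has (1/10) * product of the nonzero eigenvalues = 1 spanning tree. The eigenvalues sum to 18, which equals trace(L) = 2|E|.

[0, 1, 1, 1, 1, 1, 1, 1, 1, 10]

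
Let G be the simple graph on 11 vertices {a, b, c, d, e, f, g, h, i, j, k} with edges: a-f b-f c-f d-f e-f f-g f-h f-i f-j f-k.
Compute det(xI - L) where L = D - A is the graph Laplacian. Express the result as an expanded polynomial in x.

With the vertex order [a, b, c, d, e, f, g, h, i, j, k], the degrees are [1, 1, 1, 1, 1, 10, 1, 1, 1, 1, 1], giving D = diag(1, 1, 1, 1, 1, 10, 1, 1, 1, 1, 1) and L = D - A. Computing det(xI - L) by cofactor expansion (or equivalently via sum-over-permutations) gives x^11 - 20x^10 + 135x^9 - 480x^8 + 1050x^7 - 1512x^6 + 1470x^5 - 960x^4 + 405x^3 - 100x^2 + 11x. Since p(0) = det(-L) = 0, x divides p(x). By the matrix-tree theorem the graph has (1/11) * product of the nonzero eigenvalues = 1 spanning tree.

x^11 - 20x^10 + 135x^9 - 480x^8 + 1050x^7 - 1512x^6 + 1470x^5 - 960x^4 + 405x^3 - 100x^2 + 11x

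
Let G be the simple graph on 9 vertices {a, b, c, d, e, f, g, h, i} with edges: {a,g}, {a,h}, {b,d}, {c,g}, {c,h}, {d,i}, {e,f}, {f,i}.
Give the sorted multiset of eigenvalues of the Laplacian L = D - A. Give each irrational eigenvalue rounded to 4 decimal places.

Each diagonal entry of L is the vertex degree and each off-diagonal entry is -1 where an edge is present, 0 otherwise; in the order [a, b, c, d, e, f, g, h, i] the diagonal is [2, 1, 2, 2, 1, 2, 2, 2, 2]. The multiplicity of 0 as a Laplacian eigenvalue equals the number of connected components. The 2 zero eigenvalues correspond to the 2 connected components. There are 2 zeros in the spectrum, matching the 2 components.

[0, 0, 0.3820, 1.3820, 2, 2, 2.6180, 3.6180, 4]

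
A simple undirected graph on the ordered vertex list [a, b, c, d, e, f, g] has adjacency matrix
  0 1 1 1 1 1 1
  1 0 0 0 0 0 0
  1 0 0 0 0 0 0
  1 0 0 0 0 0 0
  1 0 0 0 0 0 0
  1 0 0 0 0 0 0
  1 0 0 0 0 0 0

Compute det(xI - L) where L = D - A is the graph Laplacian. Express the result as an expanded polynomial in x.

With the vertex order [a, b, c, d, e, f, g], the degrees are [6, 1, 1, 1, 1, 1, 1], giving D = diag(6, 1, 1, 1, 1, 1, 1) and L = D - A. L has integer entries, so p(x) = det(xI - L) has integer coefficients. Expanding the determinant yields x^7 - 12x^6 + 45x^5 - 80x^4 + 75x^3 - 36x^2 + 7x. The constant term is 0 because L is singular (the all-ones vector lies in its kernel).

x^7 - 12x^6 + 45x^5 - 80x^4 + 75x^3 - 36x^2 + 7x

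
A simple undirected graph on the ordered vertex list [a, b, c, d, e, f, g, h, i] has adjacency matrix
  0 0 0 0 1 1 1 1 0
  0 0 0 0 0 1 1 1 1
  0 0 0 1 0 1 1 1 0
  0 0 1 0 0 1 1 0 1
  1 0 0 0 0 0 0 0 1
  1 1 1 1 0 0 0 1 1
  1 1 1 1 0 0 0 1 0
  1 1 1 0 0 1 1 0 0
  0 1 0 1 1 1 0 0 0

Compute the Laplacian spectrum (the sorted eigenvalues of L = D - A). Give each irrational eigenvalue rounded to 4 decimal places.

[0, 1.6395, 3.0619, 3.4333, 4.5799, 5.1132, 6.1118, 6.3872, 7.6733]

Reading degrees in the order [a, b, c, d, e, f, g, h, i] gives [4, 4, 4, 4, 2, 6, 5, 5, 4]; set D = diag(4, 4, 4, 4, 2, 6, 5, 5, 4) and form L = D - A. Since every row of L sums to 0, the all-ones vector is in the kernel and 0 is an eigenvalue. There is one zero in the spectrum, matching the 1 component.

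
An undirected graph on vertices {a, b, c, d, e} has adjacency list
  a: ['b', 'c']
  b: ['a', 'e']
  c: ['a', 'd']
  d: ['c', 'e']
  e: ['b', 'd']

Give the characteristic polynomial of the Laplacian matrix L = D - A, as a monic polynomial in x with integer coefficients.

Reading degrees in the order [a, b, c, d, e] gives [2, 2, 2, 2, 2]; set D = diag(2, 2, 2, 2, 2) and form L = D - A. Computing det(xI - L) by cofactor expansion (or equivalently via sum-over-permutations) gives x^5 - 10x^4 + 35x^3 - 50x^2 + 25x. The constant term is 0 because L is singular (the all-ones vector lies in its kernel). The largest eigenvalue, 3.6180, is at most the vertex count 5.

x^5 - 10x^4 + 35x^3 - 50x^2 + 25x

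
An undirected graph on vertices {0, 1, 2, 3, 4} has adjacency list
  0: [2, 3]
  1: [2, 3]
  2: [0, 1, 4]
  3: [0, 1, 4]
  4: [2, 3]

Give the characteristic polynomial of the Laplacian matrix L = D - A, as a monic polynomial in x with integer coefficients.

x^5 - 12x^4 + 51x^3 - 92x^2 + 60x

Each diagonal entry of L is the vertex degree and each off-diagonal entry is -1 where an edge is present, 0 otherwise; in the order [0, 1, 2, 3, 4] the diagonal is [2, 2, 3, 3, 2]. Computing det(xI - L) by cofactor expansion (or equivalently via sum-over-permutations) gives x^5 - 12x^4 + 51x^3 - 92x^2 + 60x. Since p(0) = det(-L) = 0, x divides p(x). By the matrix-tree theorem the graph has (1/5) * product of the nonzero eigenvalues = 12 spanning trees. The largest eigenvalue, 5, is at most the vertex count 5.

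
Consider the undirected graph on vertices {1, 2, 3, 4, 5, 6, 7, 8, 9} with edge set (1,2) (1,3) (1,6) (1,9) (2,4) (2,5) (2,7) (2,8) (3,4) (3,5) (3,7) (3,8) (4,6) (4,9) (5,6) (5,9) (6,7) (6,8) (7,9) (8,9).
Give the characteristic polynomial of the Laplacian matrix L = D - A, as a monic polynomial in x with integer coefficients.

With the vertex order [1, 2, 3, 4, 5, 6, 7, 8, 9], the degrees are [4, 5, 5, 4, 4, 5, 4, 4, 5], giving D = diag(4, 5, 5, 4, 4, 5, 4, 4, 5) and L = D - A. L has integer entries, so p(x) = det(xI - L) has integer coefficients. Expanding the determinant yields x^9 - 40x^8 + 690x^7 - 6720x^6 + 40485x^5 - 154704x^4 + 366560x^3 - 492800x^2 + 288000x. The constant term is 0 because L is singular (the all-ones vector lies in its kernel). There is one zero in the spectrum, matching the 1 component. By the matrix-tree theorem the graph has (1/9) * product of the nonzero eigenvalues = 32000 spanning trees.

x^9 - 40x^8 + 690x^7 - 6720x^6 + 40485x^5 - 154704x^4 + 366560x^3 - 492800x^2 + 288000x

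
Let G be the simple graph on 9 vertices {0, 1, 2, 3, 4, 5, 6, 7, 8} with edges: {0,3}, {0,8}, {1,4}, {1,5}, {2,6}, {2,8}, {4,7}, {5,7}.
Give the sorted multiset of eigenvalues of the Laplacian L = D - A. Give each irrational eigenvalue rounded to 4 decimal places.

Reading degrees in the order [0, 1, 2, 3, 4, 5, 6, 7, 8] gives [2, 2, 2, 1, 2, 2, 1, 2, 2]; set D = diag(2, 2, 2, 1, 2, 2, 1, 2, 2) and form L = D - A. Diagonalising L (or applying a numerical eigensolver to the 9x9 matrix) gives the spectrum above. The 2 zero eigenvalues correspond to the 2 connected components.

[0, 0, 0.3820, 1.3820, 2, 2, 2.6180, 3.6180, 4]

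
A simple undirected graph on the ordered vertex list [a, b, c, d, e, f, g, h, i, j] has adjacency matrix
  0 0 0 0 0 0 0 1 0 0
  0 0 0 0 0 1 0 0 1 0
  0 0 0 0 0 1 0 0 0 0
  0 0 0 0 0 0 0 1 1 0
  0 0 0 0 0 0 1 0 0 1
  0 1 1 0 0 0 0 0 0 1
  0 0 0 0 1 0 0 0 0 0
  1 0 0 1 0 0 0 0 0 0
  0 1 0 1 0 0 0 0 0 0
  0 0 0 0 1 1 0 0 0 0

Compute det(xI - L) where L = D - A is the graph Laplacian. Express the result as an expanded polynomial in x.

x^10 - 18x^9 + 135x^8 - 548x^7 + 1309x^6 - 1874x^5 + 1568x^4 - 712x^3 + 150x^2 - 10x

Each diagonal entry of L is the vertex degree and each off-diagonal entry is -1 where an edge is present, 0 otherwise; in the order [a, b, c, d, e, f, g, h, i, j] the diagonal is [1, 2, 1, 2, 2, 3, 1, 2, 2, 2]. L has integer entries, so p(x) = det(xI - L) has integer coefficients. Expanding the determinant yields x^10 - 18x^9 + 135x^8 - 548x^7 + 1309x^6 - 1874x^5 + 1568x^4 - 712x^3 + 150x^2 - 10x. The coefficient of x^9 equals -trace(L) = -18, matching the sum of degrees.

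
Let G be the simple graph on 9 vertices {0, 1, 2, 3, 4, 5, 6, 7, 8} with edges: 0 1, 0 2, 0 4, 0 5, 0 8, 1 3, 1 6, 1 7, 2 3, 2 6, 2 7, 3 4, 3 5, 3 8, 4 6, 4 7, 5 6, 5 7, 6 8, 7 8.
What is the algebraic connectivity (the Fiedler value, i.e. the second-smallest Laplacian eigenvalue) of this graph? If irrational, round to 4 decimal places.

Reading degrees in the order [0, 1, 2, 3, 4, 5, 6, 7, 8] gives [5, 4, 4, 5, 4, 4, 5, 5, 4]; set D = diag(5, 4, 4, 5, 4, 4, 5, 5, 4) and form L = D - A. Computing the eigenvalues of L and sorting gives [0, 4, 4, 4, 4, 5, 5, 5, 9]. The Fiedler value lambda_2 = 4 is strictly positive, so the graph is connected. The eigenvalues sum to 40, which equals trace(L) = 2|E|. There is one zero in the spectrum, matching the 1 component.

4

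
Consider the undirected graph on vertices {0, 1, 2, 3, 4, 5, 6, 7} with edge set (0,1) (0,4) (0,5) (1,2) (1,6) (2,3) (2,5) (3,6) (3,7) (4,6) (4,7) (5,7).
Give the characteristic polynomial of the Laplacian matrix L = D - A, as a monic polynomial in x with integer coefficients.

Each diagonal entry of L is the vertex degree and each off-diagonal entry is -1 where an edge is present, 0 otherwise; in the order [0, 1, 2, 3, 4, 5, 6, 7] the diagonal is [3, 3, 3, 3, 3, 3, 3, 3]. Computing det(xI - L) by cofactor expansion (or equivalently via sum-over-permutations) gives x^8 - 24x^7 + 240x^6 - 1296x^5 + 4080x^4 - 7488x^3 + 7424x^2 - 3072x. The constant term is 0 because L is singular (the all-ones vector lies in its kernel).

x^8 - 24x^7 + 240x^6 - 1296x^5 + 4080x^4 - 7488x^3 + 7424x^2 - 3072x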